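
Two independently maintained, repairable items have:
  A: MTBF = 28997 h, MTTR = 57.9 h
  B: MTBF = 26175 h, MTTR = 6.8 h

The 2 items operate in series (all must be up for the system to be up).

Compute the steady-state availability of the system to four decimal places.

A(A) = MTBF/(MTBF+MTTR) = 28997/(28997+57.9) = 0.998007
A(B) = MTBF/(MTBF+MTTR) = 26175/(26175+6.8) = 0.999740
Series availability: 0.998007 × 0.999740 = 0.9977

0.9977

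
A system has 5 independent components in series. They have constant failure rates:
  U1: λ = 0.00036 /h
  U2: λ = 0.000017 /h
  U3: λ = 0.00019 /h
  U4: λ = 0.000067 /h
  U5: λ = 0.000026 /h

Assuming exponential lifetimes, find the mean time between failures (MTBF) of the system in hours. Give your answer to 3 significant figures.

1520

Series of exponential components: λ_sys = Σ λ_i
λ_sys = 0.00036 + 0.000017 + 0.00019 + 0.000067 + 0.000026 = 6.6000e-04 /h
MTBF = 1 / λ_sys = 1520 h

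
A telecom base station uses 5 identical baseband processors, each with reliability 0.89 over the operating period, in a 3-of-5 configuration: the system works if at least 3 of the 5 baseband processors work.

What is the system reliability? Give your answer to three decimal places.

0.989

R = Σ_{i=3}^{5} C(5,i) p^i (1−p)^{5−i} with p = 0.89
C(5,3)·0.89^3·0.11^2 = 0.08530
C(5,4)·0.89^4·0.11^1 = 0.34508
C(5,5)·0.89^5·0.11^0 = 0.55841
Sum = 0.989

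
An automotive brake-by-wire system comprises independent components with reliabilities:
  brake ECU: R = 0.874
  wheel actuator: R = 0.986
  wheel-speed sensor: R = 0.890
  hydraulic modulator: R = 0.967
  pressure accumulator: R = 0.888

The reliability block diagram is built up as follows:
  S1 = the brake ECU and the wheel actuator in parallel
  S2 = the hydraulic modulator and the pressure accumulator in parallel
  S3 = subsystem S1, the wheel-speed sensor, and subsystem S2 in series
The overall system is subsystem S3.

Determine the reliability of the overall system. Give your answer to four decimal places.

Parallel (brake ECU and wheel actuator): 1 − (1 − 0.874000)(1 − 0.986000) = 0.998236
Parallel (hydraulic modulator and pressure accumulator): 1 − (1 − 0.967000)(1 − 0.888000) = 0.996304
Series ([0.998236], wheel-speed sensor, and [0.996304]): 0.998236 × 0.890000 × 0.996304 = 0.8851

0.8851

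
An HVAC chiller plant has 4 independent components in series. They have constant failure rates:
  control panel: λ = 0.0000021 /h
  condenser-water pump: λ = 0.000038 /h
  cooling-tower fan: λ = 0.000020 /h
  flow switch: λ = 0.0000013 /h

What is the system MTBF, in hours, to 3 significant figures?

Series of exponential components: λ_sys = Σ λ_i
λ_sys = 0.0000021 + 0.000038 + 0.000020 + 0.0000013 = 6.1400e-05 /h
MTBF = 1 / λ_sys = 16300 h

16300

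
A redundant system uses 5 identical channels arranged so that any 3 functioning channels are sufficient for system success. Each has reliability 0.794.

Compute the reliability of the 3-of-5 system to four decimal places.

0.9374

R = Σ_{i=3}^{5} C(5,i) p^i (1−p)^{5−i} with p = 0.794
C(5,3)·0.794^3·0.206^2 = 0.212420
C(5,4)·0.794^4·0.206^1 = 0.409373
C(5,5)·0.794^5·0.206^0 = 0.315575
Sum = 0.9374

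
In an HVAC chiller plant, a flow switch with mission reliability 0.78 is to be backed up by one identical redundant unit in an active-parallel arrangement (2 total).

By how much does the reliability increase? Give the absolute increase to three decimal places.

R_before = 0.78
R_after = 1 − (1 − 0.78)^2 = 0.952
ΔR = 0.952 − 0.78 = 0.172

0.172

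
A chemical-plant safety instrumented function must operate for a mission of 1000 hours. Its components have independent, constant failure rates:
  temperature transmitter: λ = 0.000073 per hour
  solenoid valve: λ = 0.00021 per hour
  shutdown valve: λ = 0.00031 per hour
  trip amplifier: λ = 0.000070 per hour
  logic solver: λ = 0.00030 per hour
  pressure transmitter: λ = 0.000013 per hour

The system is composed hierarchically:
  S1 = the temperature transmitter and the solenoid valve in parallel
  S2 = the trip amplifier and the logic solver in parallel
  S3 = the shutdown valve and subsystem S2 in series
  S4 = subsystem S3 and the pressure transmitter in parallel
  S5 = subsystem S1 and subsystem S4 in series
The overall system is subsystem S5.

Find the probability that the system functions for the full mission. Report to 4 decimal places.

R(temperature transmitter) = exp(−0.000073 × 1000) = 0.929601
R(solenoid valve) = exp(−0.00021 × 1000) = 0.810584
R(shutdown valve) = exp(−0.00031 × 1000) = 0.733447
R(trip amplifier) = exp(−0.000070 × 1000) = 0.932394
R(logic solver) = exp(−0.00030 × 1000) = 0.740818
R(pressure transmitter) = exp(−0.000013 × 1000) = 0.987084
Parallel (temperature transmitter and solenoid valve): 1 − (1 − 0.929601)(1 − 0.810584) = 0.986665
Parallel (trip amplifier and logic solver): 1 − (1 − 0.932394)(1 − 0.740818) = 0.982478
Series (shutdown valve and [0.982478]): 0.733447 × 0.982478 = 0.720596
Parallel ([0.720596] and pressure transmitter): 1 − (1 − 0.720596)(1 − 0.987084) = 0.996391
Series ([0.986665] and [0.996391]): 0.986665 × 0.996391 = 0.9831

0.9831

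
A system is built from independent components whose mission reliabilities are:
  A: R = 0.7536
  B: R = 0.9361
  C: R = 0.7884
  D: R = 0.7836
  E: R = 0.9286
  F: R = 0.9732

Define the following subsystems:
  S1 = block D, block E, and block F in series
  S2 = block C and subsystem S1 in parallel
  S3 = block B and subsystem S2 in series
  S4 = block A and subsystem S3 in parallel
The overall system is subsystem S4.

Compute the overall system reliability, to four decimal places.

0.9700

Series (D, E, and F): 0.783600 × 0.928600 × 0.973200 = 0.708150
Parallel (C and [0.708150]): 1 − (1 − 0.788400)(1 − 0.708150) = 0.938245
Series (B and [0.938245]): 0.936100 × 0.938245 = 0.878291
Parallel (A and [0.878291]): 1 − (1 − 0.753600)(1 − 0.878291) = 0.9700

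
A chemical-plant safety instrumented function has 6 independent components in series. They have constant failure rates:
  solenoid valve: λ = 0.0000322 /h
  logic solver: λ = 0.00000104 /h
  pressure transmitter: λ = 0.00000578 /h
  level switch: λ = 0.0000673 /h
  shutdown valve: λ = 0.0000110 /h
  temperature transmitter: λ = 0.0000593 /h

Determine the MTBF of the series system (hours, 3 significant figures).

5660

Series of exponential components: λ_sys = Σ λ_i
λ_sys = 0.0000322 + 0.00000104 + 0.00000578 + 0.0000673 + 0.0000110 + 0.0000593 = 1.7662e-04 /h
MTBF = 1 / λ_sys = 5660 h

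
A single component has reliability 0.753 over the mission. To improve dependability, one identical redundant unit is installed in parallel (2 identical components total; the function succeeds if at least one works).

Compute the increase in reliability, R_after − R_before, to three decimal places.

R_before = 0.753
R_after = 1 − (1 − 0.753)^2 = 0.939
ΔR = 0.939 − 0.753 = 0.186

0.186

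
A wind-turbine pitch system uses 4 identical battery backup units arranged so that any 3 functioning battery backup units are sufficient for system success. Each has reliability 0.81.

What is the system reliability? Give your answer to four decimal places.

0.8344

R = Σ_{i=3}^{4} C(4,i) p^i (1−p)^{4−i} with p = 0.81
C(4,3)·0.81^3·0.19^1 = 0.403895
C(4,4)·0.81^4·0.19^0 = 0.430467
Sum = 0.8344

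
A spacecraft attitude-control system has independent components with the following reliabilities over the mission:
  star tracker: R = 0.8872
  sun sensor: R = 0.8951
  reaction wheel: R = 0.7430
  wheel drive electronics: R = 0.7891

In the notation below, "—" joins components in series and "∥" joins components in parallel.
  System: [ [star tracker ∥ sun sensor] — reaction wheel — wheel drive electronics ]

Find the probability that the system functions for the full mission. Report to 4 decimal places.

0.5794

Parallel (star tracker and sun sensor): 1 − (1 − 0.887200)(1 − 0.895100) = 0.988167
Series ([0.988167], reaction wheel, and wheel drive electronics): 0.988167 × 0.743000 × 0.789100 = 0.5794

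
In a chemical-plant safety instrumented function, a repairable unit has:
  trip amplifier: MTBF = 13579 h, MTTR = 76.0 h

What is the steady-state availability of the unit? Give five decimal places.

0.99443

A(trip amplifier) = MTBF/(MTBF+MTTR) = 13579/(13579+76.0) = 0.99443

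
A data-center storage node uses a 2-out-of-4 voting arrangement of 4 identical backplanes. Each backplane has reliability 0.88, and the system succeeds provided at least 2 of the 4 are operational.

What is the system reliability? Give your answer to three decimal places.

R = Σ_{i=2}^{4} C(4,i) p^i (1−p)^{4−i} with p = 0.88
C(4,2)·0.88^2·0.12^2 = 0.06691
C(4,3)·0.88^3·0.12^1 = 0.32711
C(4,4)·0.88^4·0.12^0 = 0.59970
Sum = 0.994

0.994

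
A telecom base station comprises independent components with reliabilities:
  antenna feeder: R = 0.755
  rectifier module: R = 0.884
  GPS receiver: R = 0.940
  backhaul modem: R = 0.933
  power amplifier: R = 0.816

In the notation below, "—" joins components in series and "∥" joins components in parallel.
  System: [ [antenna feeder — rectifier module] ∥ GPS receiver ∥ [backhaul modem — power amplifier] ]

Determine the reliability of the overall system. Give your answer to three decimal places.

Series (antenna feeder and rectifier module): 0.75500 × 0.88400 = 0.66742
Series (backhaul modem and power amplifier): 0.93300 × 0.81600 = 0.76133
Parallel ([0.66742], GPS receiver, and [0.76133]): 1 − (1 − 0.66742)(1 − 0.94000)(1 − 0.76133) = 0.995

0.995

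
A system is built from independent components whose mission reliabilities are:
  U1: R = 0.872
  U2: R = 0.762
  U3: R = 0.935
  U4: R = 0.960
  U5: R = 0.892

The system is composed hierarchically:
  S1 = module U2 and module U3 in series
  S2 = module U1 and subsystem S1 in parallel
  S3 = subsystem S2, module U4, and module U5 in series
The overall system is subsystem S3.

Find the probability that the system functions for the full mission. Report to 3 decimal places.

Series (U2 and U3): 0.76200 × 0.93500 = 0.71247
Parallel (U1 and [0.71247]): 1 − (1 − 0.87200)(1 − 0.71247) = 0.96320
Series ([0.96320], U4, and U5): 0.96320 × 0.96000 × 0.89200 = 0.825

0.825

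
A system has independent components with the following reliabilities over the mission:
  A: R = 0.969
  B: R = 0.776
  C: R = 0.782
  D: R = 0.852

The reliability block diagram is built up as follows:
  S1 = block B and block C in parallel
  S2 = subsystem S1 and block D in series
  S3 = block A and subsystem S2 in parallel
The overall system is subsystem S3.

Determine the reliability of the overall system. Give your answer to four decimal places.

0.9941

Parallel (B and C): 1 − (1 − 0.776000)(1 − 0.782000) = 0.951168
Series ([0.951168] and D): 0.951168 × 0.852000 = 0.810395
Parallel (A and [0.810395]): 1 − (1 − 0.969000)(1 − 0.810395) = 0.9941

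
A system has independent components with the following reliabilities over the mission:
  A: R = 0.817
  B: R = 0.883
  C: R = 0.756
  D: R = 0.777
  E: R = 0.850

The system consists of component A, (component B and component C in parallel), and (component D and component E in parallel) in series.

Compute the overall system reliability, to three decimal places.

0.767

Parallel (B and C): 1 − (1 − 0.88300)(1 − 0.75600) = 0.97145
Parallel (D and E): 1 − (1 − 0.77700)(1 − 0.85000) = 0.96655
Series (A, [0.97145], and [0.96655]): 0.81700 × 0.97145 × 0.96655 = 0.767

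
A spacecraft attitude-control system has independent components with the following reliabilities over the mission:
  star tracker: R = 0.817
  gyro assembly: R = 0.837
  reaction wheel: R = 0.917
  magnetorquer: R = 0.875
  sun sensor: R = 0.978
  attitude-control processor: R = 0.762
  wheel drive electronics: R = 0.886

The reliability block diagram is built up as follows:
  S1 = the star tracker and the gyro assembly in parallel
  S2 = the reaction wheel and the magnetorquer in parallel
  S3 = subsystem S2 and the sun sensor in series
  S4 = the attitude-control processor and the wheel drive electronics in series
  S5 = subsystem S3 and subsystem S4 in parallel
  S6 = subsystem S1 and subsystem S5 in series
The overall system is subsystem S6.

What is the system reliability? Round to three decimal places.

Parallel (star tracker and gyro assembly): 1 − (1 − 0.81700)(1 − 0.83700) = 0.97017
Parallel (reaction wheel and magnetorquer): 1 − (1 − 0.91700)(1 − 0.87500) = 0.98963
Series ([0.98963] and sun sensor): 0.98963 × 0.97800 = 0.96786
Series (attitude-control processor and wheel drive electronics): 0.76200 × 0.88600 = 0.67513
Parallel ([0.96786] and [0.67513]): 1 − (1 − 0.96786)(1 − 0.67513) = 0.98956
Series ([0.97017] and [0.98956]): 0.97017 × 0.98956 = 0.960

0.960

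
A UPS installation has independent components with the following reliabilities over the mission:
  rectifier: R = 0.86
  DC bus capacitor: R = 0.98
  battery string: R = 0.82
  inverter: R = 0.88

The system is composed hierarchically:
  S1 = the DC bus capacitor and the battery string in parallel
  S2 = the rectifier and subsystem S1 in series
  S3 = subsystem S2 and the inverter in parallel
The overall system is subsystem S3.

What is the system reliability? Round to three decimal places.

Parallel (DC bus capacitor and battery string): 1 − (1 − 0.98000)(1 − 0.82000) = 0.99640
Series (rectifier and [0.99640]): 0.86000 × 0.99640 = 0.85690
Parallel ([0.85690] and inverter): 1 − (1 − 0.85690)(1 − 0.88000) = 0.983

0.983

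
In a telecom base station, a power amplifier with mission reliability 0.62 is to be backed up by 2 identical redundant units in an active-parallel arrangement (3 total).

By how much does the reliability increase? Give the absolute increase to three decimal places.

R_before = 0.62
R_after = 1 − (1 − 0.62)^3 = 0.945
ΔR = 0.945 − 0.62 = 0.325

0.325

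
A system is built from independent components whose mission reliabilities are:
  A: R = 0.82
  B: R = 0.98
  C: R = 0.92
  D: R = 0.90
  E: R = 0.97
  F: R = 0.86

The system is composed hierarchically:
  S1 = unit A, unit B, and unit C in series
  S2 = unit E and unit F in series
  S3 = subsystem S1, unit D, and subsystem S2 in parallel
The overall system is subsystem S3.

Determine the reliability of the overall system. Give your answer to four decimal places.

Series (A, B, and C): 0.820000 × 0.980000 × 0.920000 = 0.739312
Series (E and F): 0.970000 × 0.860000 = 0.834200
Parallel ([0.739312], D, and [0.834200]): 1 − (1 − 0.739312)(1 − 0.900000)(1 − 0.834200) = 0.9957

0.9957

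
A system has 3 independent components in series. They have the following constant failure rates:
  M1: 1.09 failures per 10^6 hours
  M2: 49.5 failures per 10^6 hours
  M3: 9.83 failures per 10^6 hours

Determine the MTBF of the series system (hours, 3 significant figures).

Series of exponential components: λ_sys = Σ λ_i
λ_sys = 0.00000109 + 0.0000495 + 0.00000983 = 6.0420e-05 /h
MTBF = 1 / λ_sys = 16600 h

16600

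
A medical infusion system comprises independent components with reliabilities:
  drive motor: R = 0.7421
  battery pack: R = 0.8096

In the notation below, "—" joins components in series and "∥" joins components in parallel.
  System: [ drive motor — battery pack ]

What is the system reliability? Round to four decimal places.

Series (drive motor and battery pack): 0.742100 × 0.809600 = 0.6008

0.6008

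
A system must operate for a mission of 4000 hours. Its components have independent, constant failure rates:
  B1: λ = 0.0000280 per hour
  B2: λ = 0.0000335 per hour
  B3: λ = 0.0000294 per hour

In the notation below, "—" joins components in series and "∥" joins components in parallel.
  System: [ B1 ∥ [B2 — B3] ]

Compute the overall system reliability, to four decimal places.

0.9764

R(B1) = exp(−0.0000280 × 4000) = 0.894044
R(B2) = exp(−0.0000335 × 4000) = 0.874590
R(B3) = exp(−0.0000294 × 4000) = 0.889052
Series (B2 and B3): 0.874590 × 0.889052 = 0.777556
Parallel (B1 and [0.777556]): 1 − (1 − 0.894044)(1 − 0.777556) = 0.9764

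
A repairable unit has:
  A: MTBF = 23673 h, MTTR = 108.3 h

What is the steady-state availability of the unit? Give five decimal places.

0.99545

A(A) = MTBF/(MTBF+MTTR) = 23673/(23673+108.3) = 0.99545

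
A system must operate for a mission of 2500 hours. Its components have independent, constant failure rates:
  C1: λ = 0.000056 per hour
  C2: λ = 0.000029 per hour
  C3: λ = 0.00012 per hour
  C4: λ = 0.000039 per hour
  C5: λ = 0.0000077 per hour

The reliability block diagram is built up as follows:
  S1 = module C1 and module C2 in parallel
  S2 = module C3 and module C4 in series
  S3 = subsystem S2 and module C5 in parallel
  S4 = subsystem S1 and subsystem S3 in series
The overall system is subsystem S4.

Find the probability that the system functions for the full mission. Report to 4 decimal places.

0.9847

R(C1) = exp(−0.000056 × 2500) = 0.869358
R(C2) = exp(−0.000029 × 2500) = 0.930066
R(C3) = exp(−0.00012 × 2500) = 0.740818
R(C4) = exp(−0.000039 × 2500) = 0.907102
R(C5) = exp(−0.0000077 × 2500) = 0.980934
Parallel (C1 and C2): 1 − (1 − 0.869358)(1 − 0.930066) = 0.990864
Series (C3 and C4): 0.740818 × 0.907102 = 0.671997
Parallel ([0.671997] and C5): 1 − (1 − 0.671997)(1 − 0.980934) = 0.993746
Series ([0.990864] and [0.993746]): 0.990864 × 0.993746 = 0.9847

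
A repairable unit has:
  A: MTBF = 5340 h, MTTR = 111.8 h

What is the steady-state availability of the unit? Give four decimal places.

A(A) = MTBF/(MTBF+MTTR) = 5340/(5340+111.8) = 0.9795

0.9795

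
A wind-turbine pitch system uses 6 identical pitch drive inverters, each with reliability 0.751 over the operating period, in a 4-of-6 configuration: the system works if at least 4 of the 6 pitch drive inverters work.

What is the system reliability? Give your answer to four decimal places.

0.8321

R = Σ_{i=4}^{6} C(6,i) p^i (1−p)^{6−i} with p = 0.751
C(6,4)·0.751^4·0.249^2 = 0.295835
C(6,5)·0.751^5·0.249^1 = 0.356903
C(6,6)·0.751^6·0.249^0 = 0.179407
Sum = 0.8321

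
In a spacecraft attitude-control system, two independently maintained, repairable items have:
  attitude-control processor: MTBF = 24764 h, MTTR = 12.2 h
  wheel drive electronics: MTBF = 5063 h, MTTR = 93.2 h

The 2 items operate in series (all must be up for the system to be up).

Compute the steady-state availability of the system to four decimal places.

0.9814

A(attitude-control processor) = MTBF/(MTBF+MTTR) = 24764/(24764+12.2) = 0.999508
A(wheel drive electronics) = MTBF/(MTBF+MTTR) = 5063/(5063+93.2) = 0.981925
Series availability: 0.999508 × 0.981925 = 0.9814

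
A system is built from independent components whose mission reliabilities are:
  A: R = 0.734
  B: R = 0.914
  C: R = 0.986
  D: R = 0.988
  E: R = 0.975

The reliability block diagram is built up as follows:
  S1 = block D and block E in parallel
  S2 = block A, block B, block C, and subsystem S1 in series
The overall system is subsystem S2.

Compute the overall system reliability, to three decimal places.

Parallel (D and E): 1 − (1 − 0.98800)(1 − 0.97500) = 0.99970
Series (A, B, C, and [0.99970]): 0.73400 × 0.91400 × 0.98600 × 0.99970 = 0.661

0.661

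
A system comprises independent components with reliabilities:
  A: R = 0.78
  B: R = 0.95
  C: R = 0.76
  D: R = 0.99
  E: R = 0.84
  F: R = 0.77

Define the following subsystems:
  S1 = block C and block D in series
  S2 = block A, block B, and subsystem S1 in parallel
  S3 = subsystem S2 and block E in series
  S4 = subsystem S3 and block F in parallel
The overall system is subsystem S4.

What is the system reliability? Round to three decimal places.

0.963

Series (C and D): 0.76000 × 0.99000 = 0.75240
Parallel (A, B, and [0.75240]): 1 − (1 − 0.78000)(1 − 0.95000)(1 − 0.75240) = 0.99728
Series ([0.99728] and E): 0.99728 × 0.84000 = 0.83772
Parallel ([0.83772] and F): 1 − (1 − 0.83772)(1 − 0.77000) = 0.963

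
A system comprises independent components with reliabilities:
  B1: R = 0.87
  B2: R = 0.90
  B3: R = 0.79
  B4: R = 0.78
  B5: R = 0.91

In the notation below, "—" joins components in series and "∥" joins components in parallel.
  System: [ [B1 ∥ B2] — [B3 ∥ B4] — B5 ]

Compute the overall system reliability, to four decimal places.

0.8567

Parallel (B1 and B2): 1 − (1 − 0.870000)(1 − 0.900000) = 0.987000
Parallel (B3 and B4): 1 − (1 − 0.790000)(1 − 0.780000) = 0.953800
Series ([0.987000], [0.953800], and B5): 0.987000 × 0.953800 × 0.910000 = 0.8567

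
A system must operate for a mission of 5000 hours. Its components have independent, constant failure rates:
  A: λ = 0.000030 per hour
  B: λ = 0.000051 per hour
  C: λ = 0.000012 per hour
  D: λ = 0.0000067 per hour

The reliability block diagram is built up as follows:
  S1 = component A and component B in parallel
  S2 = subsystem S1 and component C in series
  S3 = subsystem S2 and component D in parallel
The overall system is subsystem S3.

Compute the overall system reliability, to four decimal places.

R(A) = exp(−0.000030 × 5000) = 0.860708
R(B) = exp(−0.000051 × 5000) = 0.774916
R(C) = exp(−0.000012 × 5000) = 0.941765
R(D) = exp(−0.0000067 × 5000) = 0.967055
Parallel (A and B): 1 − (1 − 0.860708)(1 − 0.774916) = 0.968648
Series ([0.968648] and C): 0.968648 × 0.941765 = 0.912239
Parallel ([0.912239] and D): 1 − (1 − 0.912239)(1 − 0.967055) = 0.9971

0.9971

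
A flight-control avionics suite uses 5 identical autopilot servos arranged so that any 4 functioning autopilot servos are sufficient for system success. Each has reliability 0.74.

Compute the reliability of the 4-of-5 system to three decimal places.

0.612

R = Σ_{i=4}^{5} C(5,i) p^i (1−p)^{5−i} with p = 0.74
C(5,4)·0.74^4·0.26^1 = 0.38983
C(5,5)·0.74^5·0.26^0 = 0.22190
Sum = 0.612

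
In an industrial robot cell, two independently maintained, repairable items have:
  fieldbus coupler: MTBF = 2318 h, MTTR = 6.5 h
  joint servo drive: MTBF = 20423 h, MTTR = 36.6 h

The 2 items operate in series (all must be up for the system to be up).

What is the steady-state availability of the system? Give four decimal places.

0.9954

A(fieldbus coupler) = MTBF/(MTBF+MTTR) = 2318/(2318+6.5) = 0.997204
A(joint servo drive) = MTBF/(MTBF+MTTR) = 20423/(20423+36.6) = 0.998211
Series availability: 0.997204 × 0.998211 = 0.9954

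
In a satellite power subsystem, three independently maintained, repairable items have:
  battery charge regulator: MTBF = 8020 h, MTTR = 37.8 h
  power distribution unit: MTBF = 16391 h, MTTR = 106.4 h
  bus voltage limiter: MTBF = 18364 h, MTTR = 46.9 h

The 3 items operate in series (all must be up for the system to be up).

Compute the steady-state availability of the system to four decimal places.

0.9864

A(battery charge regulator) = MTBF/(MTBF+MTTR) = 8020/(8020+37.8) = 0.995309
A(power distribution unit) = MTBF/(MTBF+MTTR) = 16391/(16391+106.4) = 0.993550
A(bus voltage limiter) = MTBF/(MTBF+MTTR) = 18364/(18364+46.9) = 0.997453
Series availability: 0.995309 × 0.993550 × 0.997453 = 0.9864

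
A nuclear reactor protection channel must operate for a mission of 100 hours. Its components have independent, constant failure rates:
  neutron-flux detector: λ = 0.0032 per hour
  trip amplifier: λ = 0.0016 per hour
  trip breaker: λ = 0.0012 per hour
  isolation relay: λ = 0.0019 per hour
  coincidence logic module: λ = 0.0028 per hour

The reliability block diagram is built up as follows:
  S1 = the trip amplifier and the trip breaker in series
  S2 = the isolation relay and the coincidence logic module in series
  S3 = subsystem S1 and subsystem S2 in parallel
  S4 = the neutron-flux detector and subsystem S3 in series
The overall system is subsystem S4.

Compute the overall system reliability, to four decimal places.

R(neutron-flux detector) = exp(−0.0032 × 100) = 0.726149
R(trip amplifier) = exp(−0.0016 × 100) = 0.852144
R(trip breaker) = exp(−0.0012 × 100) = 0.886920
R(isolation relay) = exp(−0.0019 × 100) = 0.826959
R(coincidence logic module) = exp(−0.0028 × 100) = 0.755784
Series (trip amplifier and trip breaker): 0.852144 × 0.886920 = 0.755784
Series (isolation relay and coincidence logic module): 0.826959 × 0.755784 = 0.625002
Parallel ([0.755784] and [0.625002]): 1 − (1 − 0.755784)(1 − 0.625002) = 0.908419
Series (neutron-flux detector and [0.908419]): 0.726149 × 0.908419 = 0.6596

0.6596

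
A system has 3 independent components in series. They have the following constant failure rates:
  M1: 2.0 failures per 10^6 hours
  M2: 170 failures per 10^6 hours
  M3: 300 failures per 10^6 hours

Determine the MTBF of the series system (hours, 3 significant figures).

Series of exponential components: λ_sys = Σ λ_i
λ_sys = 0.0000020 + 0.00017 + 0.00030 = 4.7200e-04 /h
MTBF = 1 / λ_sys = 2120 h

2120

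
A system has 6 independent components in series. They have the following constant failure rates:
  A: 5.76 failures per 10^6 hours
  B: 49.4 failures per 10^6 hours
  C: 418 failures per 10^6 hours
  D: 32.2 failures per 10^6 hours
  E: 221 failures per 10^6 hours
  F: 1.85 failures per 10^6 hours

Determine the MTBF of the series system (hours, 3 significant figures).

1370

Series of exponential components: λ_sys = Σ λ_i
λ_sys = 0.00000576 + 0.0000494 + 0.000418 + 0.0000322 + 0.000221 + 0.00000185 = 7.2821e-04 /h
MTBF = 1 / λ_sys = 1370 h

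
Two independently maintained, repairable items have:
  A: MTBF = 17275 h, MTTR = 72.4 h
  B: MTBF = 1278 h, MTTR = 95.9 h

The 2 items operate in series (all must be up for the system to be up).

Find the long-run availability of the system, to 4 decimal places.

A(A) = MTBF/(MTBF+MTTR) = 17275/(17275+72.4) = 0.995826
A(B) = MTBF/(MTBF+MTTR) = 1278/(1278+95.9) = 0.930199
Series availability: 0.995826 × 0.930199 = 0.9263

0.9263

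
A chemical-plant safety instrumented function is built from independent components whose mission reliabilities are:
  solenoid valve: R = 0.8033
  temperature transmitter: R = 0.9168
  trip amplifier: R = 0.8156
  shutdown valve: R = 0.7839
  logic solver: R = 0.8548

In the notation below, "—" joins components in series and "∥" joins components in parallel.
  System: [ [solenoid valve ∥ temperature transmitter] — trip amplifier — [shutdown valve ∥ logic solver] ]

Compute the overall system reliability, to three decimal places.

Parallel (solenoid valve and temperature transmitter): 1 − (1 − 0.80330)(1 − 0.91680) = 0.98363
Parallel (shutdown valve and logic solver): 1 − (1 − 0.78390)(1 − 0.85480) = 0.96862
Series ([0.98363], trip amplifier, and [0.96862]): 0.98363 × 0.81560 × 0.96862 = 0.777

0.777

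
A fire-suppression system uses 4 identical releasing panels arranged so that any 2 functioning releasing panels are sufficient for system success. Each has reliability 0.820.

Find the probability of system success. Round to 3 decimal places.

R = Σ_{i=2}^{4} C(4,i) p^i (1−p)^{4−i} with p = 0.820
C(4,2)·0.820^2·0.180^2 = 0.13071
C(4,3)·0.820^3·0.180^1 = 0.39698
C(4,4)·0.820^4·0.180^0 = 0.45212
Sum = 0.980

0.980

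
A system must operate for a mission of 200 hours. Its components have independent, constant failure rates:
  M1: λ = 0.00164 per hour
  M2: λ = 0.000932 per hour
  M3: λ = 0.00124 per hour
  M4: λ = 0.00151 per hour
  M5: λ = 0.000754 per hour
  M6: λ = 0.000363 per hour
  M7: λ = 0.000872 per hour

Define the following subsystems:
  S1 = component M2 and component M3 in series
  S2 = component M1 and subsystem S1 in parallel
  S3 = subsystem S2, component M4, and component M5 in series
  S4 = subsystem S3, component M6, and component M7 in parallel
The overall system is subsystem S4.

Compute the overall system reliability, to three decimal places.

R(M1) = exp(−0.00164 × 200) = 0.72036
R(M2) = exp(−0.000932 × 200) = 0.82994
R(M3) = exp(−0.00124 × 200) = 0.78036
R(M4) = exp(−0.00151 × 200) = 0.73934
R(M5) = exp(−0.000754 × 200) = 0.86002
R(M6) = exp(−0.000363 × 200) = 0.92997
R(M7) = exp(−0.000872 × 200) = 0.83996
Series (M2 and M3): 0.82994 × 0.78036 = 0.64765
Parallel (M1 and [0.64765]): 1 − (1 − 0.72036)(1 − 0.64765) = 0.90147
Series ([0.90147], M4, and M5): 0.90147 × 0.73934 × 0.86002 = 0.57320
Parallel ([0.57320], M6, and M7): 1 − (1 − 0.57320)(1 − 0.92997)(1 − 0.83996) = 0.995

0.995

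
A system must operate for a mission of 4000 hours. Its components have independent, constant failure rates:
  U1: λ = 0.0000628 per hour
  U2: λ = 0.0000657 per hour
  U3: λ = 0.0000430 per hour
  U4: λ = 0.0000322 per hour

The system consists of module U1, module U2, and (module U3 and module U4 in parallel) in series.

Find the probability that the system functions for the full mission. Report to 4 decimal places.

R(U1) = exp(−0.0000628 × 4000) = 0.777867
R(U2) = exp(−0.0000657 × 4000) = 0.768896
R(U3) = exp(−0.0000430 × 4000) = 0.841979
R(U4) = exp(−0.0000322 × 4000) = 0.879150
Parallel (U3 and U4): 1 − (1 − 0.841979)(1 − 0.879150) = 0.980903
Series (U1, U2, and [0.980903]): 0.777867 × 0.768896 × 0.980903 = 0.5867

0.5867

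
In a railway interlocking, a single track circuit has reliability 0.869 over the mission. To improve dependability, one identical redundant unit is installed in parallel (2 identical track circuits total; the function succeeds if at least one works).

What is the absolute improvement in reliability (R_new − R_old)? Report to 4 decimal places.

0.1138

R_before = 0.869
R_after = 1 − (1 − 0.869)^2 = 0.9828
ΔR = 0.9828 − 0.869 = 0.1138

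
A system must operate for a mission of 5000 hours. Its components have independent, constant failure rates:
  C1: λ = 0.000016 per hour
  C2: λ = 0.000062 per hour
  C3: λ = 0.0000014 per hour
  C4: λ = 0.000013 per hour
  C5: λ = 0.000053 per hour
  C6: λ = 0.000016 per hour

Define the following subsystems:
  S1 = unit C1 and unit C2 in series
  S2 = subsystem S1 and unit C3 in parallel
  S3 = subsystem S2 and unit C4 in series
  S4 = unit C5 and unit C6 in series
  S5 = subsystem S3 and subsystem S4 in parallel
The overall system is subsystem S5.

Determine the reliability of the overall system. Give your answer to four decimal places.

R(C1) = exp(−0.000016 × 5000) = 0.923116
R(C2) = exp(−0.000062 × 5000) = 0.733447
R(C3) = exp(−0.0000014 × 5000) = 0.993024
R(C4) = exp(−0.000013 × 5000) = 0.937067
R(C5) = exp(−0.000053 × 5000) = 0.767206
R(C6) = exp(−0.000016 × 5000) = 0.923116
Series (C1 and C2): 0.923116 × 0.733447 = 0.677057
Parallel ([0.677057] and C3): 1 − (1 − 0.677057)(1 − 0.993024) = 0.997747
Series ([0.997747] and C4): 0.997747 × 0.937067 = 0.934956
Series (C5 and C6): 0.767206 × 0.923116 = 0.708220
Parallel ([0.934956] and [0.708220]): 1 − (1 − 0.934956)(1 − 0.708220) = 0.9810

0.9810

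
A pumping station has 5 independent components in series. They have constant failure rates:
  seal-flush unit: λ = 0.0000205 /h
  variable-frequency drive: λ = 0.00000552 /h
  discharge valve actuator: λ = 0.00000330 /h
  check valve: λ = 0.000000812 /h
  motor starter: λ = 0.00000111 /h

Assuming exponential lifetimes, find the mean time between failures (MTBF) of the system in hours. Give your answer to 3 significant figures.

32000

Series of exponential components: λ_sys = Σ λ_i
λ_sys = 0.0000205 + 0.00000552 + 0.00000330 + 0.000000812 + 0.00000111 = 3.1242e-05 /h
MTBF = 1 / λ_sys = 32000 h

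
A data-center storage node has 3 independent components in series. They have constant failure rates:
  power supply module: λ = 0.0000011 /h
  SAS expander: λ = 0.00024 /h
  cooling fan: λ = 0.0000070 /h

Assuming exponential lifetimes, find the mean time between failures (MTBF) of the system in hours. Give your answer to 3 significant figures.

Series of exponential components: λ_sys = Σ λ_i
λ_sys = 0.0000011 + 0.00024 + 0.0000070 = 2.4810e-04 /h
MTBF = 1 / λ_sys = 4030 h

4030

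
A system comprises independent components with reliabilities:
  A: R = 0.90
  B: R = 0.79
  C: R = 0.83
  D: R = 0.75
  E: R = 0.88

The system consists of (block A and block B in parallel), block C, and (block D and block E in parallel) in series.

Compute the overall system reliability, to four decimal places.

Parallel (A and B): 1 − (1 − 0.900000)(1 − 0.790000) = 0.979000
Parallel (D and E): 1 − (1 − 0.750000)(1 − 0.880000) = 0.970000
Series ([0.979000], C, and [0.970000]): 0.979000 × 0.830000 × 0.970000 = 0.7882

0.7882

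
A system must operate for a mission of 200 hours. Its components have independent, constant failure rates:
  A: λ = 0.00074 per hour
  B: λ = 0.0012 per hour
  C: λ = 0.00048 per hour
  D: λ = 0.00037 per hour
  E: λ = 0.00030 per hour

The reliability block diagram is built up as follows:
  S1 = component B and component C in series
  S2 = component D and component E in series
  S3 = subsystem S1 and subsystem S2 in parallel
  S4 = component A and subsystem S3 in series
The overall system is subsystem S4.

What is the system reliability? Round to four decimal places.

0.8316

R(A) = exp(−0.00074 × 200) = 0.862431
R(B) = exp(−0.0012 × 200) = 0.786628
R(C) = exp(−0.00048 × 200) = 0.908464
R(D) = exp(−0.00037 × 200) = 0.928672
R(E) = exp(−0.00030 × 200) = 0.941765
Series (B and C): 0.786628 × 0.908464 = 0.714623
Series (D and E): 0.928672 × 0.941765 = 0.874591
Parallel ([0.714623] and [0.874591]): 1 − (1 − 0.714623)(1 − 0.874591) = 0.964211
Series (A and [0.964211]): 0.862431 × 0.964211 = 0.8316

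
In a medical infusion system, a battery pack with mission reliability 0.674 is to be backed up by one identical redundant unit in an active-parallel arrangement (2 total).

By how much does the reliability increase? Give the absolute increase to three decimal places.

R_before = 0.674
R_after = 1 − (1 − 0.674)^2 = 0.894
ΔR = 0.894 − 0.674 = 0.220

0.220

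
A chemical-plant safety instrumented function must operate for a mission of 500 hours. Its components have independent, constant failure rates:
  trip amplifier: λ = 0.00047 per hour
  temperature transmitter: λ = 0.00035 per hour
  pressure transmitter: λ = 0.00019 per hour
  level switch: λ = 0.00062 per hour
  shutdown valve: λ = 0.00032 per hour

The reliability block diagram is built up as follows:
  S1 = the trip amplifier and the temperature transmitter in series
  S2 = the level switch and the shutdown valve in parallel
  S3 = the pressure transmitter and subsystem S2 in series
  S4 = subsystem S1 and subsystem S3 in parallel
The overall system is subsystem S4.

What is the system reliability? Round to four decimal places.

R(trip amplifier) = exp(−0.00047 × 500) = 0.790571
R(temperature transmitter) = exp(−0.00035 × 500) = 0.839457
R(pressure transmitter) = exp(−0.00019 × 500) = 0.909373
R(level switch) = exp(−0.00062 × 500) = 0.733447
R(shutdown valve) = exp(−0.00032 × 500) = 0.852144
Series (trip amplifier and temperature transmitter): 0.790571 × 0.839457 = 0.663650
Parallel (level switch and shutdown valve): 1 − (1 − 0.733447)(1 − 0.852144) = 0.960589
Series (pressure transmitter and [0.960589]): 0.909373 × 0.960589 = 0.873534
Parallel ([0.663650] and [0.873534]): 1 − (1 − 0.663650)(1 − 0.873534) = 0.9575

0.9575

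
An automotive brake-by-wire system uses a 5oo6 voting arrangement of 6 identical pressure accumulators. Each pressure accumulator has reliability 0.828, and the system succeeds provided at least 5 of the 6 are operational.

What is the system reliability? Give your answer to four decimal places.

0.7239

R = Σ_{i=5}^{6} C(6,i) p^i (1−p)^{6−i} with p = 0.828
C(6,5)·0.828^5·0.172^1 = 0.401635
C(6,6)·0.828^6·0.172^0 = 0.322242
Sum = 0.7239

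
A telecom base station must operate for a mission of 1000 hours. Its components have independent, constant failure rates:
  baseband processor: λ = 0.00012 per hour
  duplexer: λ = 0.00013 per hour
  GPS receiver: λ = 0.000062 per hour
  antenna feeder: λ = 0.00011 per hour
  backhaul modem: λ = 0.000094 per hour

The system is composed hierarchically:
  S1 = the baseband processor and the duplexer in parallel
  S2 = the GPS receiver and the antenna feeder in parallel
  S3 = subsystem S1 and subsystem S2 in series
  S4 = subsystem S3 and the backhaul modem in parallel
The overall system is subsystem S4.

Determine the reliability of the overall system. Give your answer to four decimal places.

0.9982

R(baseband processor) = exp(−0.00012 × 1000) = 0.886920
R(duplexer) = exp(−0.00013 × 1000) = 0.878095
R(GPS receiver) = exp(−0.000062 × 1000) = 0.939883
R(antenna feeder) = exp(−0.00011 × 1000) = 0.895834
R(backhaul modem) = exp(−0.000094 × 1000) = 0.910283
Parallel (baseband processor and duplexer): 1 − (1 − 0.886920)(1 − 0.878095) = 0.986215
Parallel (GPS receiver and antenna feeder): 1 − (1 − 0.939883)(1 − 0.895834) = 0.993738
Series ([0.986215] and [0.993738]): 0.986215 × 0.993738 = 0.980039
Parallel ([0.980039] and backhaul modem): 1 − (1 − 0.980039)(1 − 0.910283) = 0.9982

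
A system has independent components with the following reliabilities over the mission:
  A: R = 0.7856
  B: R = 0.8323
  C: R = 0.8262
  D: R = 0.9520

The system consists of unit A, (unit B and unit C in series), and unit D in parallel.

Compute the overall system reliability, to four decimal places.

Series (B and C): 0.832300 × 0.826200 = 0.687646
Parallel (A, [0.687646], and D): 1 − (1 − 0.785600)(1 − 0.687646)(1 − 0.952000) = 0.9968

0.9968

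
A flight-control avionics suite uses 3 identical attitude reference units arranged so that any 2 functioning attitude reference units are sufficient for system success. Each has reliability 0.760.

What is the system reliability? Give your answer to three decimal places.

0.855

R = Σ_{i=2}^{3} C(3,i) p^i (1−p)^{3−i} with p = 0.760
C(3,2)·0.760^2·0.240^1 = 0.41587
C(3,3)·0.760^3·0.240^0 = 0.43898
Sum = 0.855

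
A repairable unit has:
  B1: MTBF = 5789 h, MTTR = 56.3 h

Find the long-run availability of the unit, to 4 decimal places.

0.9904

A(B1) = MTBF/(MTBF+MTTR) = 5789/(5789+56.3) = 0.9904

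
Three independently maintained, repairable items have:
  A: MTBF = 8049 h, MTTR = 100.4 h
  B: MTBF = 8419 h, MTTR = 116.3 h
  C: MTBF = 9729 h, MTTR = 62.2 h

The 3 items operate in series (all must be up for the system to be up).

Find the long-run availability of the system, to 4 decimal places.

0.9680

A(A) = MTBF/(MTBF+MTTR) = 8049/(8049+100.4) = 0.987680
A(B) = MTBF/(MTBF+MTTR) = 8419/(8419+116.3) = 0.986374
A(C) = MTBF/(MTBF+MTTR) = 9729/(9729+62.2) = 0.993647
Series availability: 0.987680 × 0.986374 × 0.993647 = 0.9680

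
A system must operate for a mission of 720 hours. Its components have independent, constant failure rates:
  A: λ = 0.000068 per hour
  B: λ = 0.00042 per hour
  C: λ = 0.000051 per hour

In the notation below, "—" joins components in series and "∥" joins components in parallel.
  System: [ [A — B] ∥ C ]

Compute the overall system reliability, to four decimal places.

0.9893

R(A) = exp(−0.000068 × 720) = 0.952219
R(B) = exp(−0.00042 × 720) = 0.739042
R(C) = exp(−0.000051 × 720) = 0.963946
Series (A and B): 0.952219 × 0.739042 = 0.703730
Parallel ([0.703730] and C): 1 − (1 − 0.703730)(1 − 0.963946) = 0.9893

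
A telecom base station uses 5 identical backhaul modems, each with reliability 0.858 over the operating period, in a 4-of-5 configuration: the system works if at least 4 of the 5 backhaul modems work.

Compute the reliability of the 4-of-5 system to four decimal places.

0.8498

R = Σ_{i=4}^{5} C(5,i) p^i (1−p)^{5−i} with p = 0.858
C(5,4)·0.858^4·0.142^1 = 0.384776
C(5,5)·0.858^5·0.142^0 = 0.464982
Sum = 0.8498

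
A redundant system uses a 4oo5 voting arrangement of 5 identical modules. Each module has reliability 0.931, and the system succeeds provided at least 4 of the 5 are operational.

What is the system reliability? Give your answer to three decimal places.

0.959

R = Σ_{i=4}^{5} C(5,i) p^i (1−p)^{5−i} with p = 0.931
C(5,4)·0.931^4·0.069^1 = 0.25919
C(5,5)·0.931^5·0.069^0 = 0.69944
Sum = 0.959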